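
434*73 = 31682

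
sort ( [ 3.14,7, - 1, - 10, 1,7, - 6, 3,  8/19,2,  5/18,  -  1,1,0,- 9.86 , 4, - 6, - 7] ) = [ - 10, - 9.86,  -  7, - 6, - 6, - 1,  -  1, 0,5/18,8/19, 1, 1,  2,3,3.14,4,7, 7] 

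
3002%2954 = 48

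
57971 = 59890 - 1919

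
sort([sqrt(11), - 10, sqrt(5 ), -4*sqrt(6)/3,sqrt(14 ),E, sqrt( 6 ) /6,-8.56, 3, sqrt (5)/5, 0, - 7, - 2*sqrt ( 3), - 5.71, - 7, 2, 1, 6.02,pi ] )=[ - 10, - 8.56, - 7,  -  7,  -  5.71, - 2*sqrt (3), - 4*sqrt(6)/3, 0, sqrt (6 )/6,sqrt( 5)/5,1,2,sqrt(5),E,3, pi,  sqrt( 11),sqrt(14 ), 6.02 ]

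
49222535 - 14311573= 34910962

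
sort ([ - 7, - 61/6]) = [ - 61/6, - 7]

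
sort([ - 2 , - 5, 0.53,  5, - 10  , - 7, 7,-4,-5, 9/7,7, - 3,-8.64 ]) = [-10,-8.64,-7,  -  5,-5, - 4, -3 , - 2,0.53,9/7,5,7, 7 ] 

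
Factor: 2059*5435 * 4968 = 2^3*3^3*5^1*23^1*29^1*71^1*1087^1 = 55595223720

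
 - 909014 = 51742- 960756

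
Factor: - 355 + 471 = 116 = 2^2 * 29^1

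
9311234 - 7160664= 2150570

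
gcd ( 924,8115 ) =3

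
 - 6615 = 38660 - 45275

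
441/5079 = 147/1693 = 0.09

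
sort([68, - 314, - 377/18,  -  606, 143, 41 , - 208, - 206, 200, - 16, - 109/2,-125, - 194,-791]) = [- 791, - 606, - 314,-208, - 206, - 194, - 125, - 109/2, - 377/18,-16,41, 68,143,200 ] 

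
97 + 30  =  127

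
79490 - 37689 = 41801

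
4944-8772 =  - 3828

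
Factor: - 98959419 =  - 3^2*13^1 * 163^1*5189^1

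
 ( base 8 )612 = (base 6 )1454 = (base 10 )394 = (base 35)b9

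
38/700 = 19/350 = 0.05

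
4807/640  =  7+327/640 = 7.51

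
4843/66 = 73+25/66 = 73.38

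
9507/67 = 9507/67 = 141.90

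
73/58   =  1 + 15/58  =  1.26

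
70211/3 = 23403 + 2/3 = 23403.67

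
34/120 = 17/60  =  0.28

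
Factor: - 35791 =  - 7^1  *5113^1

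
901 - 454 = 447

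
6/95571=2/31857 = 0.00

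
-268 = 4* ( - 67)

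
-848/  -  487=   1 + 361/487 = 1.74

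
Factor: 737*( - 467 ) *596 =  - 205130684  =  - 2^2*11^1 * 67^1 *149^1*467^1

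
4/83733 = 4/83733 = 0.00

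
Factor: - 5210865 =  - 3^3 * 5^1*11^3*29^1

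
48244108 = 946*50998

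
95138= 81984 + 13154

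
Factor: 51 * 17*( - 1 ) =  - 3^1 * 17^2= - 867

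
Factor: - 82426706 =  - 2^1*31^1*101^1*13163^1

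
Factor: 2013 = 3^1 *11^1*61^1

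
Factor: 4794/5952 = 799/992 = 2^(-5)*17^1*31^( - 1)*47^1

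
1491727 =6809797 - 5318070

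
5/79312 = 5/79312=0.00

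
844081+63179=907260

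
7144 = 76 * 94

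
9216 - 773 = 8443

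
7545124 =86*87734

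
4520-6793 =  - 2273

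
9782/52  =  4891/26 = 188.12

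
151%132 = 19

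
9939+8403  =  18342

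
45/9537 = 15/3179 = 0.00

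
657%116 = 77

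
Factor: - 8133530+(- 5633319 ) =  - 13766849 = -19^1*37^1 * 19583^1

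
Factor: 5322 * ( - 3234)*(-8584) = 2^5 * 3^2* 7^2*11^1*29^1 * 37^1*887^1 = 147742211232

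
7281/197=36 + 189/197 = 36.96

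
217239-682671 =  - 465432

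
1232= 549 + 683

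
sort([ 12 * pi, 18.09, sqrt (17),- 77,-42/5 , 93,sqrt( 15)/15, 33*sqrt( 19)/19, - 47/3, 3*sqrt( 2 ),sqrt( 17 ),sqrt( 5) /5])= [  -  77, - 47/3,- 42/5,sqrt( 15)/15, sqrt(5 )/5,sqrt ( 17), sqrt( 17),3*sqrt(2 ), 33  *sqrt(19) /19,  18.09,12*pi,  93]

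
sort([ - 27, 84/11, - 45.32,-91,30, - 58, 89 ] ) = [  -  91, - 58,-45.32,-27 , 84/11,  30,  89 ] 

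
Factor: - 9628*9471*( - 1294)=117995703672 = 2^3*3^1*7^1*11^1*29^1*41^1  *83^1*647^1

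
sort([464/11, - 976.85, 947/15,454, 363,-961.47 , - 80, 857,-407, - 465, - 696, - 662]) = [ - 976.85, - 961.47, - 696, - 662, - 465, - 407,-80,464/11, 947/15, 363,454, 857 ] 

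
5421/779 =6 + 747/779= 6.96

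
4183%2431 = 1752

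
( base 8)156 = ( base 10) 110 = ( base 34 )38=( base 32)3e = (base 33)3b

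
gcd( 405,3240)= 405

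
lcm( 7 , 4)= 28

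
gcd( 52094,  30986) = 2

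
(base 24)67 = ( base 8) 227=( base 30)51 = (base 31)4R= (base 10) 151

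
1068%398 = 272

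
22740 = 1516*15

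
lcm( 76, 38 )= 76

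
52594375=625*84151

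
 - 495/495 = - 1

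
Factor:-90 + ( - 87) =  - 177 = - 3^1 * 59^1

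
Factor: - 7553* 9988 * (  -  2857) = 215530262948 = 2^2 *7^1 * 11^1*13^1 * 83^1*227^1 * 2857^1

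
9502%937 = 132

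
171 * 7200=1231200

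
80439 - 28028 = 52411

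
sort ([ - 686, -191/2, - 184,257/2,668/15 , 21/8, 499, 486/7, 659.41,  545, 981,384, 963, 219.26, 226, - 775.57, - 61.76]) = [ - 775.57,  -  686,-184, - 191/2,  -  61.76, 21/8, 668/15, 486/7, 257/2,219.26, 226, 384 , 499, 545, 659.41, 963,  981] 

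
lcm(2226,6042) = 42294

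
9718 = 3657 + 6061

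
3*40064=120192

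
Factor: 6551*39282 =257336382=2^1*3^1*6547^1*6551^1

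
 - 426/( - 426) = 1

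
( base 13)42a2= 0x242a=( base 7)35664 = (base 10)9258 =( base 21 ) KKI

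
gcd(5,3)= 1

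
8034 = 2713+5321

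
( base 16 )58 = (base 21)44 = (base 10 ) 88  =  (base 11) 80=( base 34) 2K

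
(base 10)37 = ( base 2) 100101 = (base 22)1F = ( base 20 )1H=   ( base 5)122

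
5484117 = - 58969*( - 93) 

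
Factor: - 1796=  - 2^2*449^1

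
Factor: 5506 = 2^1* 2753^1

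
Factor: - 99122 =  - 2^1 * 29^1*1709^1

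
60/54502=30/27251 = 0.00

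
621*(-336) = - 208656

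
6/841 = 6/841=0.01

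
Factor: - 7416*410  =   - 2^4 * 3^2 * 5^1*41^1*103^1=- 3040560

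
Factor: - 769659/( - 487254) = 913/578 = 2^( -1 ) *11^1*17^( - 2) * 83^1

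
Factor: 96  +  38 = 2^1*67^1 = 134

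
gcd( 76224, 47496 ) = 24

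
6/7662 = 1/1277 = 0.00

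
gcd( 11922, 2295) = 3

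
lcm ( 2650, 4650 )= 246450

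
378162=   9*42018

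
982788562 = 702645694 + 280142868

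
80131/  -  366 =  - 80131/366 = - 218.94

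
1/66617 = 1/66617= 0.00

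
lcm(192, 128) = 384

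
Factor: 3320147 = 163^1*20369^1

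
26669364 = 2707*9852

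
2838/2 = 1419 = 1419.00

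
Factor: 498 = 2^1*3^1 * 83^1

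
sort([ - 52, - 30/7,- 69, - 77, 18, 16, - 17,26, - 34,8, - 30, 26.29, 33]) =[-77,-69, - 52 ,-34, - 30,-17, - 30/7, 8, 16,  18,26,26.29, 33 ] 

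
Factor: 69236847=3^2*7692983^1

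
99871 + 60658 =160529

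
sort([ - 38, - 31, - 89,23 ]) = [ - 89, - 38, - 31,  23]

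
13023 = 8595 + 4428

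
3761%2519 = 1242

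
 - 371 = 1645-2016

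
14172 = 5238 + 8934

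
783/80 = 9 + 63/80 = 9.79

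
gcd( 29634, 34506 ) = 6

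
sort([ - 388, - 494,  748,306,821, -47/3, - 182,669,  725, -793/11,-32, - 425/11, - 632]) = [ - 632, - 494, - 388, - 182, - 793/11, - 425/11, - 32, - 47/3,306 , 669, 725 , 748, 821]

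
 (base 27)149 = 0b1101001110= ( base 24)1B6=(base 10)846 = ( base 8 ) 1516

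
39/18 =2 + 1/6 = 2.17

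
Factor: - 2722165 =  - 5^1*23^1*23671^1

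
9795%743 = 136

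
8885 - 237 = 8648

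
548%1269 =548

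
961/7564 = 31/244= 0.13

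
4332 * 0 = 0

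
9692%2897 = 1001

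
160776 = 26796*6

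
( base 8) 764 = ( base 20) 150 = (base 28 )ho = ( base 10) 500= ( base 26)J6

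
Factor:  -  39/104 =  -2^( - 3)*3^1 =- 3/8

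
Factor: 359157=3^1*19^1*6301^1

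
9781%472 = 341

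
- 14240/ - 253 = 14240/253 = 56.28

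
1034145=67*15435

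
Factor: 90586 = 2^1 * 45293^1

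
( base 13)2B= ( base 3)1101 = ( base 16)25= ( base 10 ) 37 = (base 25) 1C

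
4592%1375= 467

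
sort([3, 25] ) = [3, 25] 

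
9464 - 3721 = 5743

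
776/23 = 33+17/23 = 33.74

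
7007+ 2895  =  9902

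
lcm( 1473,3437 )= 10311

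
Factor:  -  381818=- 2^1 * 190909^1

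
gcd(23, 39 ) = 1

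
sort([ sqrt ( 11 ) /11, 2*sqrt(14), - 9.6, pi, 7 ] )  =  [  -  9.6,sqrt( 11)/11,pi,7, 2* sqrt( 14) ] 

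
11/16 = 11/16  =  0.69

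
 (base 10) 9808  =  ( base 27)DC7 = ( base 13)4606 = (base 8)23120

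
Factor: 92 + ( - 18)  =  2^1*37^1 = 74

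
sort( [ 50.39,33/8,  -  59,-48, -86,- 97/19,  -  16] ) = [ - 86, - 59, - 48, -16, - 97/19,33/8,50.39] 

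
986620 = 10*98662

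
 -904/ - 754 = 1  +  75/377 = 1.20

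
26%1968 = 26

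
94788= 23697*4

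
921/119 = 921/119  =  7.74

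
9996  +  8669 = 18665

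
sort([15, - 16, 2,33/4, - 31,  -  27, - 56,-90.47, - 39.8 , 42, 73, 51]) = [ - 90.47, - 56, - 39.8, - 31, - 27, - 16,2,33/4, 15,42, 51,73 ]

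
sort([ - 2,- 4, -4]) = [-4, - 4, - 2 ] 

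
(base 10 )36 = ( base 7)51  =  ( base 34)12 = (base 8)44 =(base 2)100100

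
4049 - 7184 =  - 3135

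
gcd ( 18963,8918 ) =49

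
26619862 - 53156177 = - 26536315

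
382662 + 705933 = 1088595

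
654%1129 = 654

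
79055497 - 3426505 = 75628992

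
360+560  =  920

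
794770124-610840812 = 183929312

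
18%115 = 18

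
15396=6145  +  9251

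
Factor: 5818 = 2^1  *  2909^1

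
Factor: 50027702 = 2^1 *17^1*1471403^1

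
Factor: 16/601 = 2^4 * 601^( - 1)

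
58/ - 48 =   -  29/24 = - 1.21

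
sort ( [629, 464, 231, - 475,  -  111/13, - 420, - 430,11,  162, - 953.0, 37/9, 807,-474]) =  [ - 953.0, - 475, - 474, - 430, - 420, - 111/13, 37/9,  11, 162,  231,464, 629, 807 ]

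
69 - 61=8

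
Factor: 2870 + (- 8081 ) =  - 3^3*193^1  =  -5211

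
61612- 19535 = 42077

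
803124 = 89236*9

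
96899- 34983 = 61916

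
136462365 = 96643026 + 39819339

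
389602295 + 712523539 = 1102125834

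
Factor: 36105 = 3^1*5^1*29^1*83^1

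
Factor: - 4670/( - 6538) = 5^1*7^( - 1) = 5/7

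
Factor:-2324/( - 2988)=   3^( - 2) * 7^1= 7/9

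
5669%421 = 196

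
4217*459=1935603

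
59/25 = 59/25 = 2.36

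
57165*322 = 18407130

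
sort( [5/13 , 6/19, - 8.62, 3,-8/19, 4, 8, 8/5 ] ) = [-8.62, - 8/19, 6/19, 5/13,8/5, 3,4, 8]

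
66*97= 6402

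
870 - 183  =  687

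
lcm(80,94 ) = 3760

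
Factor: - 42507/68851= - 3^2*31^( - 1)*2221^( -1 )*4723^1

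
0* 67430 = 0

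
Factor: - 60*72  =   - 4320= -2^5 * 3^3*5^1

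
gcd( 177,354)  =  177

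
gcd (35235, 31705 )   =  5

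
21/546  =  1/26 =0.04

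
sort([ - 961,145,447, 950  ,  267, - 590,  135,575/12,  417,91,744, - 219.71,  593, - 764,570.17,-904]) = [ - 961 , - 904,-764, - 590,-219.71,575/12,91,135,145,267,  417,447,570.17  ,  593,744, 950 ]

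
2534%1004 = 526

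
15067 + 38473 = 53540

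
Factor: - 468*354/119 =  - 165672/119 = - 2^3*3^3*7^( - 1 )*13^1*17^( - 1 )*59^1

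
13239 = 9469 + 3770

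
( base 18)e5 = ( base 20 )ch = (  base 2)100000001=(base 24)AH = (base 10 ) 257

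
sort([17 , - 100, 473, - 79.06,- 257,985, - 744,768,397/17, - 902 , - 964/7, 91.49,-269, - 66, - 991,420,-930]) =[ - 991, - 930, -902, - 744, - 269, - 257 , - 964/7, - 100, - 79.06, - 66,17, 397/17,91.49,  420, 473 , 768,985 ]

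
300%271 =29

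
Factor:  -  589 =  - 19^1*31^1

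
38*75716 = 2877208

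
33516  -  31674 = 1842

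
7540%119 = 43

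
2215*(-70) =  - 155050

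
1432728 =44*32562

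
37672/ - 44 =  - 857 + 9/11= - 856.18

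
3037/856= 3 + 469/856 = 3.55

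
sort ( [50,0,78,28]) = [0,28, 50,78] 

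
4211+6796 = 11007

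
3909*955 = 3733095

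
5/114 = 5/114 = 0.04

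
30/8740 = 3/874 = 0.00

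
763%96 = 91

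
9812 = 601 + 9211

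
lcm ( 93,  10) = 930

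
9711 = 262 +9449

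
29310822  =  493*59454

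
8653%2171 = 2140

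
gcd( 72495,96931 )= 1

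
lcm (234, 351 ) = 702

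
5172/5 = 1034+2/5  =  1034.40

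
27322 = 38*719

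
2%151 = 2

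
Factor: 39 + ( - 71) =- 32=- 2^5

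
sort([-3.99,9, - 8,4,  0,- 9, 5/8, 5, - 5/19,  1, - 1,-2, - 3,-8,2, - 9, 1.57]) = [-9, - 9, - 8, -8,-3.99, - 3,-2,-1 , - 5/19,0 , 5/8,1, 1.57, 2, 4, 5,9]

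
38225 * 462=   17659950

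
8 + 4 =12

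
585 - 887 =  -302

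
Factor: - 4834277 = - 7^1 * 690611^1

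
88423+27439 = 115862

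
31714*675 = 21406950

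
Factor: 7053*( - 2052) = -2^2 * 3^4*19^1*2351^1 = - 14472756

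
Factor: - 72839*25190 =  - 1834814410  =  -2^1*5^1*11^1*13^2*229^1*431^1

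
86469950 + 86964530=173434480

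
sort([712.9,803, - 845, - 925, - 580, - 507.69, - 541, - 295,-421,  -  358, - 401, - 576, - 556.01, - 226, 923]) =[-925,  -  845, - 580, - 576, - 556.01, - 541,  -  507.69, - 421 , - 401, - 358,- 295, - 226,  712.9,  803,  923]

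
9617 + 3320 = 12937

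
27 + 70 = 97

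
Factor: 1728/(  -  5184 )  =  -1/3 = - 3^( - 1)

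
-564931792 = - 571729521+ 6797729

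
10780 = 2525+8255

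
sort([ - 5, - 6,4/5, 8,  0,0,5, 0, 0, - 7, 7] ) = [ - 7, - 6, - 5, 0,0,0, 0, 4/5, 5 , 7, 8]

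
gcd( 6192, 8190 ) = 18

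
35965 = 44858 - 8893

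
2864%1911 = 953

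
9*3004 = 27036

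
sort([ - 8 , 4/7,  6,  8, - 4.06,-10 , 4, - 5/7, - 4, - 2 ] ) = [ - 10, - 8 , - 4.06, - 4, - 2,-5/7,4/7, 4, 6 , 8 ] 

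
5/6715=1/1343 = 0.00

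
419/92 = 419/92 = 4.55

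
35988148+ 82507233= 118495381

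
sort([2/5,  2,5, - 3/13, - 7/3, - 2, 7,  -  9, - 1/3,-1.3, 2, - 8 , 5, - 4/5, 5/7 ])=[ - 9, - 8, - 7/3, - 2 , - 1.3,-4/5, -1/3, - 3/13 , 2/5,5/7, 2, 2, 5, 5 , 7]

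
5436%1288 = 284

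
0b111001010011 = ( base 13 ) 1891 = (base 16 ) E53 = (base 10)3667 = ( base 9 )5024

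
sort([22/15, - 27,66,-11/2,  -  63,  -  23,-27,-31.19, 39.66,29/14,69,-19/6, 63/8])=[  -  63,- 31.19, - 27, - 27,-23,- 11/2, - 19/6, 22/15,29/14 , 63/8, 39.66,66, 69] 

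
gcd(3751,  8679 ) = 11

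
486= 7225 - 6739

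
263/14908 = 263/14908=0.02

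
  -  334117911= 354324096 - 688442007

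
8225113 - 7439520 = 785593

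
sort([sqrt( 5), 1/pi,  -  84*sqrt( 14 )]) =[ - 84*sqrt ( 14 ) , 1/pi,sqrt( 5 )]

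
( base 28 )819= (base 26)98H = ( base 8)14245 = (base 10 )6309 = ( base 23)bl7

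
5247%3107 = 2140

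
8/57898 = 4/28949 = 0.00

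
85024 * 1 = 85024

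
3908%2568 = 1340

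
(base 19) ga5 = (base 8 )13523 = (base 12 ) 3557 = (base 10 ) 5971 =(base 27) 854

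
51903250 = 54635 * 950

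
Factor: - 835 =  - 5^1*167^1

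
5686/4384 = 2843/2192 = 1.30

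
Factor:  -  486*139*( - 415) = 28034910 = 2^1*3^5*5^1*83^1*139^1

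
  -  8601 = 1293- 9894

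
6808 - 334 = 6474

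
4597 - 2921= 1676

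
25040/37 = 676 + 28/37  =  676.76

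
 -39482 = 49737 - 89219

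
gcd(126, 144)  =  18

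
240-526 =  -286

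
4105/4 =1026 + 1/4 = 1026.25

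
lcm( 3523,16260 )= 211380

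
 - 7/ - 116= 7/116 = 0.06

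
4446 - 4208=238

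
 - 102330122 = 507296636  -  609626758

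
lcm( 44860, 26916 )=134580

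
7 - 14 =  - 7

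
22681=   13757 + 8924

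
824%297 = 230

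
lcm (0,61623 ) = 0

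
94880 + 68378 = 163258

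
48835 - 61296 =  - 12461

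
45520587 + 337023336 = 382543923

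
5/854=5/854 = 0.01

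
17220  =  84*205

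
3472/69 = 3472/69 = 50.32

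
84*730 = 61320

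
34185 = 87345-53160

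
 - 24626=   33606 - 58232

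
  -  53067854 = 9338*( - 5683 )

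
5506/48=114 + 17/24 = 114.71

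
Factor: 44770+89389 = 134159=19^1*23^1*307^1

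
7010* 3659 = 25649590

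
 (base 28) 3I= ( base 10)102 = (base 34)30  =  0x66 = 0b1100110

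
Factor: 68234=2^1*109^1*313^1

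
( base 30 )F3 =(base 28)G5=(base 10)453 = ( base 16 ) 1C5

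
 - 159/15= - 53/5  =  - 10.60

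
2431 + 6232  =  8663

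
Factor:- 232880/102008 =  - 710/311 = - 2^1*5^1*71^1 * 311^( - 1 ) 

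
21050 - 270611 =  - 249561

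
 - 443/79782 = - 443/79782 = - 0.01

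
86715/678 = 28905/226 = 127.90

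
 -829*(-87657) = 72667653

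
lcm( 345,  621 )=3105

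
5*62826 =314130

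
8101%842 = 523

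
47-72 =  - 25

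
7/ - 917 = - 1 + 130/131 = - 0.01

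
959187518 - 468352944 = 490834574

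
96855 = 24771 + 72084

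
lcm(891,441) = 43659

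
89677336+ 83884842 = 173562178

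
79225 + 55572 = 134797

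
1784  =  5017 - 3233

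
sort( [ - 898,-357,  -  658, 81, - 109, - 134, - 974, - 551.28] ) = [ - 974, - 898 , - 658,-551.28, - 357, - 134, - 109,81 ] 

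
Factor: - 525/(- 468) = 2^( - 2 )*3^( - 1)*5^2*7^1*13^ ( - 1)   =  175/156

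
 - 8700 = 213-8913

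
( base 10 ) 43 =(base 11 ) 3A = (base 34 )19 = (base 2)101011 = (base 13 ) 34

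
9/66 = 3/22 = 0.14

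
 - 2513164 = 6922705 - 9435869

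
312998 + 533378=846376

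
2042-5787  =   - 3745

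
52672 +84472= 137144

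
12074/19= 635 + 9/19 = 635.47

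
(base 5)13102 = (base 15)487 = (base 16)403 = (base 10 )1027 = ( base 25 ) 1G2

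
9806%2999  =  809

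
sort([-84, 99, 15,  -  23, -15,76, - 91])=[  -  91,-84,-23,-15, 15, 76, 99]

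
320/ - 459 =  - 1+139/459 = - 0.70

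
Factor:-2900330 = - 2^1*5^1*290033^1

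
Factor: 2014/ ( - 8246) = -7^( - 1)*31^( - 1 )*53^1 = -53/217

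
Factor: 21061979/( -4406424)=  - 2^( - 3)*3^(-1)*11^ ( - 1)*16691^( - 1 )*21061979^1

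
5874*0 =0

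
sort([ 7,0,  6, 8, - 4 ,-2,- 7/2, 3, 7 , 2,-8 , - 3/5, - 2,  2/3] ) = [ - 8 ,-4 ,  -  7/2,  -  2,-2 ,  -  3/5 , 0,  2/3 , 2,3, 6,7, 7,  8]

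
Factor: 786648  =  2^3 *3^1*73^1*449^1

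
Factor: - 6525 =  - 3^2*5^2*29^1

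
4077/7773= 1359/2591 = 0.52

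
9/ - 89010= - 1 + 9889/9890 = - 0.00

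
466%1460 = 466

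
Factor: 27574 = 2^1*17^1* 811^1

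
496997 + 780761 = 1277758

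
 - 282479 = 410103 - 692582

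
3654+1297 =4951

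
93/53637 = 31/17879=0.00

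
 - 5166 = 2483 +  - 7649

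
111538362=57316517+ 54221845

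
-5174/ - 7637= 5174/7637 = 0.68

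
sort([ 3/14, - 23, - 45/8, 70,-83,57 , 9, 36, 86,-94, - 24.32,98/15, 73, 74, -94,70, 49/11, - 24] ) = [  -  94, - 94,  -  83, - 24.32, - 24, - 23,-45/8, 3/14,49/11,98/15,9,36, 57, 70,70, 73, 74,86]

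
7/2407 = 7/2407  =  0.00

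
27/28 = 27/28 = 0.96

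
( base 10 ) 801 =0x321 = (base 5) 11201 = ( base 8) 1441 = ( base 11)669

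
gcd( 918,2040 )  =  102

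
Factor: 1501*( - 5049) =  - 3^3 *11^1* 17^1*19^1*79^1 = - 7578549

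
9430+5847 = 15277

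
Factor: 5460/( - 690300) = - 7/885=- 3^(-1)*5^( -1 )*7^1*59^( -1)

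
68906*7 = 482342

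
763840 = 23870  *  32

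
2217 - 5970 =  - 3753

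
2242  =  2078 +164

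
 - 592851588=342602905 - 935454493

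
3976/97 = 3976/97= 40.99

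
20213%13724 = 6489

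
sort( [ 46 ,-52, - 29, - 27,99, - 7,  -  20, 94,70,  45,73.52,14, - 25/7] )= [ - 52, - 29, - 27,-20, - 7, - 25/7,14,45,46, 70,73.52,94, 99] 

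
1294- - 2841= 4135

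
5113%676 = 381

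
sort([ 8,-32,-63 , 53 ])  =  [-63,  -  32,  8, 53 ] 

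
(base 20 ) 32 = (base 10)62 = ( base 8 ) 76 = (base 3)2022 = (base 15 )42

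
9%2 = 1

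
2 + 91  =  93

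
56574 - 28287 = 28287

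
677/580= 677/580 = 1.17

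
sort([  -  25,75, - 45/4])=[ - 25, - 45/4,75 ]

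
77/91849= 77/91849 = 0.00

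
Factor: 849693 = 3^1*13^1*21787^1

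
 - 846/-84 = 10 + 1/14 = 10.07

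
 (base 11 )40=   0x2C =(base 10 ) 44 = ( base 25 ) 1j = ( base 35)19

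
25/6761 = 25/6761=0.00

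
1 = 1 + 0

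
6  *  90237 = 541422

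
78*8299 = 647322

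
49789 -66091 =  - 16302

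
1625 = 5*325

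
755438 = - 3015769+3771207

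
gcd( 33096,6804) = 84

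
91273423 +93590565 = 184863988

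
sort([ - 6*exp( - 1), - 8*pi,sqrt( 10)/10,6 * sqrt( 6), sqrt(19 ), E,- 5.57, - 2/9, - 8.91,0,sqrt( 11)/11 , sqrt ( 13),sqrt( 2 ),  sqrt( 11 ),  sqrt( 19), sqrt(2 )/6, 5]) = [ - 8*pi,-8.91, - 5.57, - 6 *exp( - 1 ), - 2/9, 0, sqrt( 2)/6 , sqrt( 11 ) /11, sqrt( 10 )/10, sqrt( 2), E, sqrt( 11 ), sqrt( 13 ),  sqrt(19), sqrt ( 19),  5  ,  6*sqrt( 6 )]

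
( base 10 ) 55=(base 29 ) 1q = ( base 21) 2d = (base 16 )37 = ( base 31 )1O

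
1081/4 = 270  +  1/4 = 270.25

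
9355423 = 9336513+18910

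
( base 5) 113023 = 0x102A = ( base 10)4138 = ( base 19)b8f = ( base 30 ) 4HS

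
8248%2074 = 2026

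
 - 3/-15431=3/15431 = 0.00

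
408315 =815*501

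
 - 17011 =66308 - 83319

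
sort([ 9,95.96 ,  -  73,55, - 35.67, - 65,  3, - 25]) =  [  -  73,-65, - 35.67 , - 25,3,  9,55,95.96 ] 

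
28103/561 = 28103/561= 50.09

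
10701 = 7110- - 3591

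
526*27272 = 14345072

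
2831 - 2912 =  - 81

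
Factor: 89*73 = 73^1*89^1 = 6497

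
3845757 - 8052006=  - 4206249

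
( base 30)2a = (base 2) 1000110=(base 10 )70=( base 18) 3g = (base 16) 46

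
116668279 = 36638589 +80029690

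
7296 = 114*64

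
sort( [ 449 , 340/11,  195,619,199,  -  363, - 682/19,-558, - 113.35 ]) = [-558,- 363, - 113.35 ,-682/19 , 340/11, 195,199, 449,619]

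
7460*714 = 5326440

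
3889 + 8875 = 12764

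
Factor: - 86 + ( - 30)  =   - 2^2*29^1= - 116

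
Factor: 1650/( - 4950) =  - 1/3 =- 3^( - 1)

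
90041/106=90041/106 = 849.44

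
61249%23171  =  14907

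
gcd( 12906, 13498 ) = 2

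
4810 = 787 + 4023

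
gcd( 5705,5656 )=7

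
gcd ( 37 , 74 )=37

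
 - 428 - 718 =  - 1146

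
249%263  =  249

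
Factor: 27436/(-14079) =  - 76/39 = - 2^2*3^( -1 )*13^( - 1)*19^1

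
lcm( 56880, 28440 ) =56880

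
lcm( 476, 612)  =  4284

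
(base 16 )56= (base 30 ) 2q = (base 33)2K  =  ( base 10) 86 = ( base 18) 4e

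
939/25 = 37 + 14/25 = 37.56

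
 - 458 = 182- 640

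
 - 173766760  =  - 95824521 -77942239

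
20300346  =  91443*222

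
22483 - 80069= - 57586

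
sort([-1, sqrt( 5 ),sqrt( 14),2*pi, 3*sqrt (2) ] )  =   [ - 1,sqrt(5),sqrt(14),3*sqrt( 2),2*pi]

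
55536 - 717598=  - 662062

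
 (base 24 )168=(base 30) O8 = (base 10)728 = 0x2d8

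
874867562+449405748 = 1324273310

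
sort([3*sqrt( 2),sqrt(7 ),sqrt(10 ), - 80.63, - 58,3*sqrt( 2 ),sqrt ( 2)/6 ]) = [ - 80.63,-58,sqrt( 2) /6,  sqrt( 7), sqrt( 10 ) , 3*sqrt( 2 ),3*sqrt (2)]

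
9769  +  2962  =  12731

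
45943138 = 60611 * 758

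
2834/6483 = 2834/6483 = 0.44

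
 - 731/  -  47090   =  43/2770= 0.02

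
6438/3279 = 2146/1093= 1.96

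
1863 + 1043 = 2906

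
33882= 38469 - 4587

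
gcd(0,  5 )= 5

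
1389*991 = 1376499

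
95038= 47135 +47903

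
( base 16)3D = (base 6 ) 141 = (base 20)31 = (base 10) 61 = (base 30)21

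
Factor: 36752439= 3^1*61^1*229^1  *877^1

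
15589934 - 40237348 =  - 24647414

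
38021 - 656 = 37365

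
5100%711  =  123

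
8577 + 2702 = 11279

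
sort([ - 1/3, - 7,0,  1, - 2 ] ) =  [ - 7, - 2, -1/3,0,1] 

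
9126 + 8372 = 17498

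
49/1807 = 49/1807  =  0.03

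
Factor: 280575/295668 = 2^( - 2)*5^2*29^1 *191^(-1) = 725/764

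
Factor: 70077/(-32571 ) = - 71/33 = - 3^( - 1) * 11^( - 1 )*71^1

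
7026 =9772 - 2746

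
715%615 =100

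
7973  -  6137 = 1836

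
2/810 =1/405 =0.00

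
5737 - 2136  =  3601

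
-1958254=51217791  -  53176045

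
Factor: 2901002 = 2^1*13^1*111577^1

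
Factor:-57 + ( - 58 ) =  - 115 = - 5^1*23^1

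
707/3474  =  707/3474 = 0.20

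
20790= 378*55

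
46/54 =23/27 = 0.85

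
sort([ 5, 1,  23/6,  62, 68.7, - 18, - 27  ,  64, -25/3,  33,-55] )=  [-55, - 27, - 18,-25/3, 1, 23/6, 5, 33,62, 64,  68.7] 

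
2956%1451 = 54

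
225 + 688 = 913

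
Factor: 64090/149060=221/514=2^ (-1 )*13^1 * 17^1*  257^( - 1) 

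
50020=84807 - 34787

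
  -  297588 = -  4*74397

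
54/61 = 54/61 = 0.89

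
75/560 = 15/112= 0.13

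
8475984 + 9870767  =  18346751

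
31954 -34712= - 2758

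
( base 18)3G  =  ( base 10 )70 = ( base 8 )106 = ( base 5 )240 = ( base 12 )5A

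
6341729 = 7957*797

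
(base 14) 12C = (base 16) ec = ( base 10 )236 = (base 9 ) 282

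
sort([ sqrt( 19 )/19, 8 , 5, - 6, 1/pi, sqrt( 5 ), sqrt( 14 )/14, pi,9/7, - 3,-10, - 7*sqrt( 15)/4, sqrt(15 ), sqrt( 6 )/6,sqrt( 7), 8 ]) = [-10, - 7*sqrt(15)/4, - 6, - 3, sqrt( 19 ) /19, sqrt( 14 )/14,1/pi,  sqrt(6 )/6,9/7,sqrt( 5), sqrt( 7 ), pi, sqrt(15), 5,8,8]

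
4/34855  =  4/34855 = 0.00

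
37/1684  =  37/1684 = 0.02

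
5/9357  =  5/9357 = 0.00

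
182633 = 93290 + 89343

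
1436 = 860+576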